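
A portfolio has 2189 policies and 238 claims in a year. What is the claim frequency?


frequency = claims / policies
= 238 / 2189
= 0.1087


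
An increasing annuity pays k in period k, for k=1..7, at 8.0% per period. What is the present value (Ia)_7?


(Ia)_n = sum_{k=1}^{n} k * v^k, v = 1/(1+i)
v = 0.925926
Sum computed term by term:
(Ia)_7 = 19.2306


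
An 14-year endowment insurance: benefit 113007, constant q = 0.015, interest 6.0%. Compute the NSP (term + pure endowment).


Term component = 14511.1777
Pure endowment = 14_p_x * v^14 * benefit = 0.809296 * 0.442301 * 113007 = 40451.1115
NSP = 54962.2892


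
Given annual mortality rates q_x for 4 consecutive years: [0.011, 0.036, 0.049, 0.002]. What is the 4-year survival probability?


p_k = 1 - q_k for each year
Survival = product of (1 - q_k)
= 0.989 * 0.964 * 0.951 * 0.998
= 0.9049


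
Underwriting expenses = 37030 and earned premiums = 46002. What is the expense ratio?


Expense ratio = expenses / premiums
= 37030 / 46002
= 0.805


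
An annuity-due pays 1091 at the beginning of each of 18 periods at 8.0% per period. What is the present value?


PV_due = PMT * (1-(1+i)^(-n))/i * (1+i)
PV_immediate = 10224.7289
PV_due = 10224.7289 * 1.08
= 11042.7072


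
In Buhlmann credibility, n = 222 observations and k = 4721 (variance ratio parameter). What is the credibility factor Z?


Z = n / (n + k)
= 222 / (222 + 4721)
= 222 / 4943
= 0.0449


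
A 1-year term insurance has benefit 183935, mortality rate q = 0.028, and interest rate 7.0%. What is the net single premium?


NSP = benefit * q * v
v = 1/(1+i) = 0.934579
NSP = 183935 * 0.028 * 0.934579
= 4813.2523


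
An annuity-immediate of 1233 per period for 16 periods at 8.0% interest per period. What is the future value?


FV = PMT * ((1+i)^n - 1) / i
= 1233 * ((1.08)^16 - 1) / 0.08
= 1233 * (3.425943 - 1) / 0.08
= 37389.841


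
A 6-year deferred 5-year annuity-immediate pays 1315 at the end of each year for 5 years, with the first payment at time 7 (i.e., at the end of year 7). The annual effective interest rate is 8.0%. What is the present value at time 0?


PV at time 6 of the 5-year annuity-immediate:
a_n = 1315 * (1-(1+0.08)^(-5))/0.08 = 5250.4137
Discount back 6 years to time 0:
PV = 5250.4137 * (1+0.08)^(-6)
= 5250.4137 * 0.63017
= 3308.6512


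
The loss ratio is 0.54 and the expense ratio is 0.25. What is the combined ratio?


Combined ratio = loss ratio + expense ratio
= 0.54 + 0.25
= 0.79


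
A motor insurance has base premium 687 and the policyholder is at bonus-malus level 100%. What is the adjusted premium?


adjusted = base * BM_level / 100
= 687 * 100 / 100
= 687 * 1.0
= 687.0


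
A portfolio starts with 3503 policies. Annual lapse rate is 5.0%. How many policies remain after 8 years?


remaining = initial * (1 - lapse)^years
= 3503 * (1 - 0.05)^8
= 3503 * 0.66342
= 2323.9618


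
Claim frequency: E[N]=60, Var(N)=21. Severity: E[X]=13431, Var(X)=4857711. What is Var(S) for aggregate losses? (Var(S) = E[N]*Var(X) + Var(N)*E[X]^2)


Var(S) = E[N]*Var(X) + Var(N)*E[X]^2
= 60*4857711 + 21*13431^2
= 291462660 + 3788226981
= 4.0797e+09


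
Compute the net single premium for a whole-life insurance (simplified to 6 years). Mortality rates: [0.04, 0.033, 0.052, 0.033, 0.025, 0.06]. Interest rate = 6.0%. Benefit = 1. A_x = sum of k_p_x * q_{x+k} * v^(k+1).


v = 0.943396
Year 0: k_p_x=1.0, q=0.04, term=0.037736
Year 1: k_p_x=0.96, q=0.033, term=0.028195
Year 2: k_p_x=0.92832, q=0.052, term=0.040531
Year 3: k_p_x=0.880047, q=0.033, term=0.023004
Year 4: k_p_x=0.851006, q=0.025, term=0.015898
Year 5: k_p_x=0.829731, q=0.06, term=0.035096
A_x = 0.1805


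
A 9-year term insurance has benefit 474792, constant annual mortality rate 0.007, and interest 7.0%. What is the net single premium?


NSP = benefit * sum_{k=0}^{n-1} k_p_x * q * v^(k+1)
With constant q=0.007, v=0.934579
Sum = 0.04449
NSP = 474792 * 0.04449
= 21123.5001


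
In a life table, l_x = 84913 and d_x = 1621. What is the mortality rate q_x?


q_x = d_x / l_x
= 1621 / 84913
= 0.0191


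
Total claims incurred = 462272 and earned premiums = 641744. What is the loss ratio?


Loss ratio = claims / premiums
= 462272 / 641744
= 0.7203


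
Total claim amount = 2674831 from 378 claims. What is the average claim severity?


severity = total / number
= 2674831 / 378
= 7076.2725


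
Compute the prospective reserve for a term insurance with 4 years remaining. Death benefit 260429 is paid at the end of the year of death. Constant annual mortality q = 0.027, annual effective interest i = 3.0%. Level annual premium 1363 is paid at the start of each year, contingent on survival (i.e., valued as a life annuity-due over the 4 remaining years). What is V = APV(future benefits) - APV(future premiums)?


v = 1/(1+i) = 0.970874
APV(future benefits) per unit = sum_{k=0}^{3} k_p_x * q * v^(k+1) = 0.096467
APV(future benefits) = 260429 * 0.096467 = 25122.8334
Life annuity-due factor ä_{x:4} = sum_{k=0}^{3} k_p_x * v^k = 3.680042
APV(future premiums) = 1363 * 3.680042 = 5015.8968
V = 25122.8334 - 5015.8968
= 20106.9366


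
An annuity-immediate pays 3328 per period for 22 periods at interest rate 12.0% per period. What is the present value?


PV = PMT * (1 - (1+i)^(-n)) / i
= 3328 * (1 - (1+0.12)^(-22)) / 0.12
= 3328 * (1 - 0.082643) / 0.12
= 3328 * 7.644646
= 25441.381


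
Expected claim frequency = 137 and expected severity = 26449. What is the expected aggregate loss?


E[S] = E[N] * E[X]
= 137 * 26449
= 3.6235e+06


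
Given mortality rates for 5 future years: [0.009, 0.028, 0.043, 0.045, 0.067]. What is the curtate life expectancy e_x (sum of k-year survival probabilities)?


e_x = sum_{k=1}^{n} k_p_x
k_p_x values:
  1_p_x = 0.991
  2_p_x = 0.963252
  3_p_x = 0.921832
  4_p_x = 0.88035
  5_p_x = 0.821366
e_x = 4.5778


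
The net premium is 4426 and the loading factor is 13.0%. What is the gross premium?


Gross = net * (1 + loading)
= 4426 * (1 + 0.13)
= 4426 * 1.13
= 5001.38


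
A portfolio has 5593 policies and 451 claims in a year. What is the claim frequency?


frequency = claims / policies
= 451 / 5593
= 0.0806


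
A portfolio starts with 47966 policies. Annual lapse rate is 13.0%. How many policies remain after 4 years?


remaining = initial * (1 - lapse)^years
= 47966 * (1 - 0.13)^4
= 47966 * 0.572898
= 27479.6068


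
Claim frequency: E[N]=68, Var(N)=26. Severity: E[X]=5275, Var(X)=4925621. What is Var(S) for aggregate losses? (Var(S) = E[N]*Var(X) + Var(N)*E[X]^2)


Var(S) = E[N]*Var(X) + Var(N)*E[X]^2
= 68*4925621 + 26*5275^2
= 334942228 + 723466250
= 1.0584e+09


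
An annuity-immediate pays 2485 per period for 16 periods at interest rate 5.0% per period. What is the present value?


PV = PMT * (1 - (1+i)^(-n)) / i
= 2485 * (1 - (1+0.05)^(-16)) / 0.05
= 2485 * (1 - 0.458112) / 0.05
= 2485 * 10.83777
= 26931.8574


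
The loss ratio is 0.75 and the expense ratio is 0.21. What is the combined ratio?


Combined ratio = loss ratio + expense ratio
= 0.75 + 0.21
= 0.96


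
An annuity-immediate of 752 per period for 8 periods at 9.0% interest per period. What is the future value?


FV = PMT * ((1+i)^n - 1) / i
= 752 * ((1.09)^8 - 1) / 0.09
= 752 * (1.992563 - 1) / 0.09
= 8293.4123


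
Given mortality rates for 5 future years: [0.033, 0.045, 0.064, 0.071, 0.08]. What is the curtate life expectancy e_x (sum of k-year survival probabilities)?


e_x = sum_{k=1}^{n} k_p_x
k_p_x values:
  1_p_x = 0.967
  2_p_x = 0.923485
  3_p_x = 0.864382
  4_p_x = 0.803011
  5_p_x = 0.73877
e_x = 4.2966


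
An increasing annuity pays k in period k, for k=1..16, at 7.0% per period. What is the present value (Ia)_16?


(Ia)_n = sum_{k=1}^{n} k * v^k, v = 1/(1+i)
v = 0.934579
Sum computed term by term:
(Ia)_16 = 66.9737


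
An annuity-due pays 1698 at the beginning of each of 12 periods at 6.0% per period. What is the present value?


PV_due = PMT * (1-(1+i)^(-n))/i * (1+i)
PV_immediate = 14235.767
PV_due = 14235.767 * 1.06
= 15089.913


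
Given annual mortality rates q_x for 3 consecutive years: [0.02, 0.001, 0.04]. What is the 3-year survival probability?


p_k = 1 - q_k for each year
Survival = product of (1 - q_k)
= 0.98 * 0.999 * 0.96
= 0.9399


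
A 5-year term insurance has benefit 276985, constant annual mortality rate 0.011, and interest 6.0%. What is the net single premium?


NSP = benefit * sum_{k=0}^{n-1} k_p_x * q * v^(k+1)
With constant q=0.011, v=0.943396
Sum = 0.045386
NSP = 276985 * 0.045386
= 12571.2728


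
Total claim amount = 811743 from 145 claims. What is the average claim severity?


severity = total / number
= 811743 / 145
= 5598.2276


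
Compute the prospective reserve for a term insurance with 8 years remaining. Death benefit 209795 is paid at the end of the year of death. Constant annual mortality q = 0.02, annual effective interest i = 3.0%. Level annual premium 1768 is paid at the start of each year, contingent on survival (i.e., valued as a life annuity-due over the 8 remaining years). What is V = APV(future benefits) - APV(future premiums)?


v = 1/(1+i) = 0.970874
APV(future benefits) per unit = sum_{k=0}^{7} k_p_x * q * v^(k+1) = 0.13136
APV(future benefits) = 209795 * 0.13136 = 27558.6556
Life annuity-due factor ä_{x:8} = sum_{k=0}^{7} k_p_x * v^k = 6.765036
APV(future premiums) = 1768 * 6.765036 = 11960.5839
V = 27558.6556 - 11960.5839
= 15598.0716


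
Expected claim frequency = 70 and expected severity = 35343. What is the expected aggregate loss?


E[S] = E[N] * E[X]
= 70 * 35343
= 2.4740e+06


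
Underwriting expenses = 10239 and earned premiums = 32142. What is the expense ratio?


Expense ratio = expenses / premiums
= 10239 / 32142
= 0.3186


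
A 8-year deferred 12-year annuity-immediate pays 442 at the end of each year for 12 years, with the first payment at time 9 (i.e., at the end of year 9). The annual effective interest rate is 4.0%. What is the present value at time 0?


PV at time 8 of the 12-year annuity-immediate:
a_n = 442 * (1-(1+0.04)^(-12))/0.04 = 4148.2026
Discount back 8 years to time 0:
PV = 4148.2026 * (1+0.04)^(-8)
= 4148.2026 * 0.73069
= 3031.051


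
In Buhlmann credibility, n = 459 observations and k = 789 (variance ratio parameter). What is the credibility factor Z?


Z = n / (n + k)
= 459 / (459 + 789)
= 459 / 1248
= 0.3678


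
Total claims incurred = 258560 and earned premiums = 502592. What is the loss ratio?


Loss ratio = claims / premiums
= 258560 / 502592
= 0.5145


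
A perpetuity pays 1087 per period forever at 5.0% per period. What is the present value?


PV = PMT / i
= 1087 / 0.05
= 21740.0


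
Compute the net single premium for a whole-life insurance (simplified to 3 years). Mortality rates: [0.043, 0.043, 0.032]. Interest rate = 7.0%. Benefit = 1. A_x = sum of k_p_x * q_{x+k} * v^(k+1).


v = 0.934579
Year 0: k_p_x=1.0, q=0.043, term=0.040187
Year 1: k_p_x=0.957, q=0.043, term=0.035943
Year 2: k_p_x=0.915849, q=0.032, term=0.023923
A_x = 0.1001


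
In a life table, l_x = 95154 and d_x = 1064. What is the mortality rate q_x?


q_x = d_x / l_x
= 1064 / 95154
= 0.0112


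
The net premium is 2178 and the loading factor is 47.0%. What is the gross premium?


Gross = net * (1 + loading)
= 2178 * (1 + 0.47)
= 2178 * 1.47
= 3201.66


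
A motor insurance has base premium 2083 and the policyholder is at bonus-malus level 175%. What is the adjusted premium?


adjusted = base * BM_level / 100
= 2083 * 175 / 100
= 2083 * 1.75
= 3645.25


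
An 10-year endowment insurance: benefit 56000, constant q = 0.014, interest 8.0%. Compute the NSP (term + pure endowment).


Term component = 4985.2148
Pure endowment = 10_p_x * v^10 * benefit = 0.868499 * 0.463193 * 56000 = 22527.8436
NSP = 27513.0583


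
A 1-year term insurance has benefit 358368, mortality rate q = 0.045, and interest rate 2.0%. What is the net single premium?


NSP = benefit * q * v
v = 1/(1+i) = 0.980392
NSP = 358368 * 0.045 * 0.980392
= 15810.3529


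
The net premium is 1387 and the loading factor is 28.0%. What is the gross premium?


Gross = net * (1 + loading)
= 1387 * (1 + 0.28)
= 1387 * 1.28
= 1775.36


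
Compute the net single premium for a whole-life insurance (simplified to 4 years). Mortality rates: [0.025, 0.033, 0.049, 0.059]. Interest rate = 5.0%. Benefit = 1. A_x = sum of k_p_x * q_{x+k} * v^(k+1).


v = 0.952381
Year 0: k_p_x=1.0, q=0.025, term=0.02381
Year 1: k_p_x=0.975, q=0.033, term=0.029184
Year 2: k_p_x=0.942825, q=0.049, term=0.039908
Year 3: k_p_x=0.896627, q=0.059, term=0.043522
A_x = 0.1364


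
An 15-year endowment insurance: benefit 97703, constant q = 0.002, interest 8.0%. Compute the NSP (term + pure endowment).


Term component = 1654.0029
Pure endowment = 15_p_x * v^15 * benefit = 0.970416 * 0.315242 * 97703 = 29888.8831
NSP = 31542.8859


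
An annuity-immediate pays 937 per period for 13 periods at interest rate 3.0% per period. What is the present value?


PV = PMT * (1 - (1+i)^(-n)) / i
= 937 * (1 - (1+0.03)^(-13)) / 0.03
= 937 * (1 - 0.680951) / 0.03
= 937 * 10.634955
= 9964.9531


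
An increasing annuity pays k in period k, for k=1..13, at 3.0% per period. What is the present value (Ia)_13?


(Ia)_n = sum_{k=1}^{n} k * v^k, v = 1/(1+i)
v = 0.970874
Sum computed term by term:
(Ia)_13 = 70.0546


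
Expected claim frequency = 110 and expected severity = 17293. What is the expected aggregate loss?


E[S] = E[N] * E[X]
= 110 * 17293
= 1.9022e+06


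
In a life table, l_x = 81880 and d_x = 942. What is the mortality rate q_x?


q_x = d_x / l_x
= 942 / 81880
= 0.0115


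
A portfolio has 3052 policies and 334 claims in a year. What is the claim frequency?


frequency = claims / policies
= 334 / 3052
= 0.1094


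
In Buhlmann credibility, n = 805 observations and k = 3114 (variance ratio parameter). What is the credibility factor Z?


Z = n / (n + k)
= 805 / (805 + 3114)
= 805 / 3919
= 0.2054


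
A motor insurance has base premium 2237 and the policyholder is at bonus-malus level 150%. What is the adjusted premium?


adjusted = base * BM_level / 100
= 2237 * 150 / 100
= 2237 * 1.5
= 3355.5


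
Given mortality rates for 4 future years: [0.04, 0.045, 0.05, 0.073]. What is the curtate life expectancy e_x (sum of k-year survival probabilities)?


e_x = sum_{k=1}^{n} k_p_x
k_p_x values:
  1_p_x = 0.96
  2_p_x = 0.9168
  3_p_x = 0.87096
  4_p_x = 0.80738
e_x = 3.5551


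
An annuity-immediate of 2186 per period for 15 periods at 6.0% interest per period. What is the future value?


FV = PMT * ((1+i)^n - 1) / i
= 2186 * ((1.06)^15 - 1) / 0.06
= 2186 * (2.396558 - 1) / 0.06
= 50881.2702


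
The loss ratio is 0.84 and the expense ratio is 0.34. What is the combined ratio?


Combined ratio = loss ratio + expense ratio
= 0.84 + 0.34
= 1.18


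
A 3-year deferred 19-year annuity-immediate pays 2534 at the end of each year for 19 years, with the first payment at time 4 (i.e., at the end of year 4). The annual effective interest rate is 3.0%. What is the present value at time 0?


PV at time 3 of the 19-year annuity-immediate:
a_n = 2534 * (1-(1+0.03)^(-19))/0.03 = 36296.5069
Discount back 3 years to time 0:
PV = 36296.5069 * (1+0.03)^(-3)
= 36296.5069 * 0.915142
= 33216.4456


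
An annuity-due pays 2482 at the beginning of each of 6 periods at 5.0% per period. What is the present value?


PV_due = PMT * (1-(1+i)^(-n))/i * (1+i)
PV_immediate = 12597.8677
PV_due = 12597.8677 * 1.05
= 13227.7611


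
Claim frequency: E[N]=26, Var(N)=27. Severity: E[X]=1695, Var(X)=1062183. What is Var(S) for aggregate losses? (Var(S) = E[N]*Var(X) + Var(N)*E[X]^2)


Var(S) = E[N]*Var(X) + Var(N)*E[X]^2
= 26*1062183 + 27*1695^2
= 27616758 + 77571675
= 1.0519e+08


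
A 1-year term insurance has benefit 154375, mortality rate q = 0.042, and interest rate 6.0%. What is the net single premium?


NSP = benefit * q * v
v = 1/(1+i) = 0.943396
NSP = 154375 * 0.042 * 0.943396
= 6116.7453


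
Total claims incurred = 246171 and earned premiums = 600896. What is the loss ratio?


Loss ratio = claims / premiums
= 246171 / 600896
= 0.4097


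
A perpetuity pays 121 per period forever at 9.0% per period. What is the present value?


PV = PMT / i
= 121 / 0.09
= 1344.4444


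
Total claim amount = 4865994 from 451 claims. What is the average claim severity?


severity = total / number
= 4865994 / 451
= 10789.3437


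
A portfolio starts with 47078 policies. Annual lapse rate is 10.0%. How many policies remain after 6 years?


remaining = initial * (1 - lapse)^years
= 47078 * (1 - 0.1)^6
= 47078 * 0.531441
= 25019.1794


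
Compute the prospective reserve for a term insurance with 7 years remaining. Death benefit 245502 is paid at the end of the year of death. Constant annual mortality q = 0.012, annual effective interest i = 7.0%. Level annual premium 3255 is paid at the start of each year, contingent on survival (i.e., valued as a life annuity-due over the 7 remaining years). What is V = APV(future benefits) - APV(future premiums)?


v = 1/(1+i) = 0.934579
APV(future benefits) per unit = sum_{k=0}^{6} k_p_x * q * v^(k+1) = 0.062592
APV(future benefits) = 245502 * 0.062592 = 15366.5782
Life annuity-due factor ä_{x:7} = sum_{k=0}^{6} k_p_x * v^k = 5.581162
APV(future premiums) = 3255 * 5.581162 = 18166.6839
V = 15366.5782 - 18166.6839
= -2800.1057


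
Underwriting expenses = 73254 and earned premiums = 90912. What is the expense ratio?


Expense ratio = expenses / premiums
= 73254 / 90912
= 0.8058


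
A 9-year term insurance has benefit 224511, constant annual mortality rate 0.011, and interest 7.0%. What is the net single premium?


NSP = benefit * sum_{k=0}^{n-1} k_p_x * q * v^(k+1)
With constant q=0.011, v=0.934579
Sum = 0.068934
NSP = 224511 * 0.068934
= 15476.4789


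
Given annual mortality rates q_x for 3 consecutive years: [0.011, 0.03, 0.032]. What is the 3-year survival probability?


p_k = 1 - q_k for each year
Survival = product of (1 - q_k)
= 0.989 * 0.97 * 0.968
= 0.9286


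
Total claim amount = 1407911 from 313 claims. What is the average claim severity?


severity = total / number
= 1407911 / 313
= 4498.1182


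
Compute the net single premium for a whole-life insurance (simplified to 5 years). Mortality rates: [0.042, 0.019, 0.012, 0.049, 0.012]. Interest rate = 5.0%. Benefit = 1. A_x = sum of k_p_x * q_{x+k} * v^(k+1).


v = 0.952381
Year 0: k_p_x=1.0, q=0.042, term=0.04
Year 1: k_p_x=0.958, q=0.019, term=0.01651
Year 2: k_p_x=0.939798, q=0.012, term=0.009742
Year 3: k_p_x=0.92852, q=0.049, term=0.037431
Year 4: k_p_x=0.883023, q=0.012, term=0.008302
A_x = 0.112


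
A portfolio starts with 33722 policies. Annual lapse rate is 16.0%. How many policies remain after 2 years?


remaining = initial * (1 - lapse)^years
= 33722 * (1 - 0.16)^2
= 33722 * 0.7056
= 23794.2432


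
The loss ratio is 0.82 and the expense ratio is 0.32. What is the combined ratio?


Combined ratio = loss ratio + expense ratio
= 0.82 + 0.32
= 1.14


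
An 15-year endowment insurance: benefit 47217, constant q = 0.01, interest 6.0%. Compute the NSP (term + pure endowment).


Term component = 4324.5895
Pure endowment = 15_p_x * v^15 * benefit = 0.860058 * 0.417265 * 47217 = 16944.8735
NSP = 21269.463


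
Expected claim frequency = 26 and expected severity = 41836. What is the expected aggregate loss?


E[S] = E[N] * E[X]
= 26 * 41836
= 1.0877e+06


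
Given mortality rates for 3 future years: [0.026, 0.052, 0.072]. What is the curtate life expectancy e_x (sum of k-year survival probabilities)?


e_x = sum_{k=1}^{n} k_p_x
k_p_x values:
  1_p_x = 0.974
  2_p_x = 0.923352
  3_p_x = 0.856871
e_x = 2.7542


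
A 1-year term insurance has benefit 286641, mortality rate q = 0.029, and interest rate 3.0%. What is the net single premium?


NSP = benefit * q * v
v = 1/(1+i) = 0.970874
NSP = 286641 * 0.029 * 0.970874
= 8070.4748


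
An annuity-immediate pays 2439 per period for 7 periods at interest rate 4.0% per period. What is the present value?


PV = PMT * (1 - (1+i)^(-n)) / i
= 2439 * (1 - (1+0.04)^(-7)) / 0.04
= 2439 * (1 - 0.759918) / 0.04
= 2439 * 6.002055
= 14639.0113


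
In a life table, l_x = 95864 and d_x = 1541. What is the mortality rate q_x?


q_x = d_x / l_x
= 1541 / 95864
= 0.0161


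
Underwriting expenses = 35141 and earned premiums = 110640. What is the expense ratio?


Expense ratio = expenses / premiums
= 35141 / 110640
= 0.3176


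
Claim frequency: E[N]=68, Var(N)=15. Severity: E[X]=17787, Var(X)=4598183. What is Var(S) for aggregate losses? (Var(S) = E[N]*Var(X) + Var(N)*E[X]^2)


Var(S) = E[N]*Var(X) + Var(N)*E[X]^2
= 68*4598183 + 15*17787^2
= 312676444 + 4745660535
= 5.0583e+09


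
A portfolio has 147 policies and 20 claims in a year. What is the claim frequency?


frequency = claims / policies
= 20 / 147
= 0.1361


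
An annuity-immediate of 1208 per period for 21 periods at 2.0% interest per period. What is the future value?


FV = PMT * ((1+i)^n - 1) / i
= 1208 * ((1.02)^21 - 1) / 0.02
= 1208 * (1.515666 - 1) / 0.02
= 31146.2472


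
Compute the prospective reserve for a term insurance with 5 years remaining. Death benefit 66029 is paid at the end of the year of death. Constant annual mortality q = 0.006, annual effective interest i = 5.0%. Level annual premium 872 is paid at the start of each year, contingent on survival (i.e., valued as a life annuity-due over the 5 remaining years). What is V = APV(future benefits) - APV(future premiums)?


v = 1/(1+i) = 0.952381
APV(future benefits) per unit = sum_{k=0}^{4} k_p_x * q * v^(k+1) = 0.025682
APV(future benefits) = 66029 * 0.025682 = 1695.7608
Life annuity-due factor ä_{x:5} = sum_{k=0}^{4} k_p_x * v^k = 4.494361
APV(future premiums) = 872 * 4.494361 = 3919.0825
V = 1695.7608 - 3919.0825
= -2223.3217


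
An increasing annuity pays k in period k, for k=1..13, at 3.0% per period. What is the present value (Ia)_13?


(Ia)_n = sum_{k=1}^{n} k * v^k, v = 1/(1+i)
v = 0.970874
Sum computed term by term:
(Ia)_13 = 70.0546


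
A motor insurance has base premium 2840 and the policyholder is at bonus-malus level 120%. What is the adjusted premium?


adjusted = base * BM_level / 100
= 2840 * 120 / 100
= 2840 * 1.2
= 3408.0


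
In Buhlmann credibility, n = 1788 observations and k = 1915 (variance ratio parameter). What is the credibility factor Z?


Z = n / (n + k)
= 1788 / (1788 + 1915)
= 1788 / 3703
= 0.4829


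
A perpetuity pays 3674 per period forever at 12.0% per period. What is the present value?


PV = PMT / i
= 3674 / 0.12
= 30616.6667


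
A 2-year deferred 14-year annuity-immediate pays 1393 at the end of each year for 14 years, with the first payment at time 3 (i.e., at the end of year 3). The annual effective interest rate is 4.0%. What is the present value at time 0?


PV at time 2 of the 14-year annuity-immediate:
a_n = 1393 * (1-(1+0.04)^(-14))/0.04 = 14714.4302
Discount back 2 years to time 0:
PV = 14714.4302 * (1+0.04)^(-2)
= 14714.4302 * 0.924556
= 13604.3179


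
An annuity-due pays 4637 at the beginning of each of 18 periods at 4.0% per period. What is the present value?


PV_due = PMT * (1-(1+i)^(-n))/i * (1+i)
PV_immediate = 58701.1601
PV_due = 58701.1601 * 1.04
= 61049.2065


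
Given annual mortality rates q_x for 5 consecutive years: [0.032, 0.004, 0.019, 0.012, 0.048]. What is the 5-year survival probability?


p_k = 1 - q_k for each year
Survival = product of (1 - q_k)
= 0.968 * 0.996 * 0.981 * 0.988 * 0.952
= 0.8896


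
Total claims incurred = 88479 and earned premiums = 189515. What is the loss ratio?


Loss ratio = claims / premiums
= 88479 / 189515
= 0.4669


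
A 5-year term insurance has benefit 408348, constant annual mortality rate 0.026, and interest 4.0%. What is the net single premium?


NSP = benefit * sum_{k=0}^{n-1} k_p_x * q * v^(k+1)
With constant q=0.026, v=0.961538
Sum = 0.11011
NSP = 408348 * 0.11011
= 44963.1635


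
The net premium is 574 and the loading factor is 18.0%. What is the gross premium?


Gross = net * (1 + loading)
= 574 * (1 + 0.18)
= 574 * 1.18
= 677.32


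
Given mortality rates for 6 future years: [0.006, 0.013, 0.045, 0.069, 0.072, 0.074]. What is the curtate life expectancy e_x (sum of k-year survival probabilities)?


e_x = sum_{k=1}^{n} k_p_x
k_p_x values:
  1_p_x = 0.994
  2_p_x = 0.981078
  3_p_x = 0.936929
  4_p_x = 0.872281
  5_p_x = 0.809477
  6_p_x = 0.749576
e_x = 5.3433


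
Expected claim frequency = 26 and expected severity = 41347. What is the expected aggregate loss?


E[S] = E[N] * E[X]
= 26 * 41347
= 1.0750e+06


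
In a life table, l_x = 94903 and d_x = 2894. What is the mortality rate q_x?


q_x = d_x / l_x
= 2894 / 94903
= 0.0305


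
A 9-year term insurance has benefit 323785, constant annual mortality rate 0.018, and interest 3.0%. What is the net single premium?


NSP = benefit * sum_{k=0}^{n-1} k_p_x * q * v^(k+1)
With constant q=0.018, v=0.970874
Sum = 0.130938
NSP = 323785 * 0.130938
= 42395.8568


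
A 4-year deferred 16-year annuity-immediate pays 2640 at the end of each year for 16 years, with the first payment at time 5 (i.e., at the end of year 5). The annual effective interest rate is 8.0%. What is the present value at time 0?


PV at time 4 of the 16-year annuity-immediate:
a_n = 2640 * (1-(1+0.08)^(-16))/0.08 = 23367.6146
Discount back 4 years to time 0:
PV = 23367.6146 * (1+0.08)^(-4)
= 23367.6146 * 0.73503
= 17175.8943


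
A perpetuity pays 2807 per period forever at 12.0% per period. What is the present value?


PV = PMT / i
= 2807 / 0.12
= 23391.6667


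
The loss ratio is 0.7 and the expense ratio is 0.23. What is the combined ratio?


Combined ratio = loss ratio + expense ratio
= 0.7 + 0.23
= 0.93


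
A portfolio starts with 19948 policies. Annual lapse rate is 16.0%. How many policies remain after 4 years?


remaining = initial * (1 - lapse)^years
= 19948 * (1 - 0.16)^4
= 19948 * 0.497871
= 9931.5379


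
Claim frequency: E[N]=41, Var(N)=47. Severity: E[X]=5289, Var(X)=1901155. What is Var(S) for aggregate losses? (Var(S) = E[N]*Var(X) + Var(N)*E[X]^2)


Var(S) = E[N]*Var(X) + Var(N)*E[X]^2
= 41*1901155 + 47*5289^2
= 77947355 + 1314755487
= 1.3927e+09


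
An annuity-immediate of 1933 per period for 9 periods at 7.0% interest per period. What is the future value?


FV = PMT * ((1+i)^n - 1) / i
= 1933 * ((1.07)^9 - 1) / 0.07
= 1933 * (1.838459 - 1) / 0.07
= 23153.4523


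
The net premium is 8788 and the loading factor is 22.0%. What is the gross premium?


Gross = net * (1 + loading)
= 8788 * (1 + 0.22)
= 8788 * 1.22
= 10721.36


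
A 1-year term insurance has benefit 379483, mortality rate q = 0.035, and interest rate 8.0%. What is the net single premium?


NSP = benefit * q * v
v = 1/(1+i) = 0.925926
NSP = 379483 * 0.035 * 0.925926
= 12298.0602


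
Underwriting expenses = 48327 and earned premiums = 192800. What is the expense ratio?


Expense ratio = expenses / premiums
= 48327 / 192800
= 0.2507


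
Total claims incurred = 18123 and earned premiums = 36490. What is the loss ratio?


Loss ratio = claims / premiums
= 18123 / 36490
= 0.4967


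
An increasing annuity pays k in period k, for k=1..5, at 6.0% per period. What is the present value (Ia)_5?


(Ia)_n = sum_{k=1}^{n} k * v^k, v = 1/(1+i)
v = 0.943396
Sum computed term by term:
(Ia)_5 = 12.1469


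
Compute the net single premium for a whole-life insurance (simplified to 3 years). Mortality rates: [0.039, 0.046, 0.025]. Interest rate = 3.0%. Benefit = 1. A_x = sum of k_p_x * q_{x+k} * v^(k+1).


v = 0.970874
Year 0: k_p_x=1.0, q=0.039, term=0.037864
Year 1: k_p_x=0.961, q=0.046, term=0.041668
Year 2: k_p_x=0.916794, q=0.025, term=0.020975
A_x = 0.1005


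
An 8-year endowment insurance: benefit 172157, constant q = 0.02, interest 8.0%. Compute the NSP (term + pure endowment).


Term component = 18605.3241
Pure endowment = 8_p_x * v^8 * benefit = 0.850763 * 0.540269 * 172157 = 79130.3793
NSP = 97735.7035


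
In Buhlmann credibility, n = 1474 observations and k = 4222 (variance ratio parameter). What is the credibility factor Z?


Z = n / (n + k)
= 1474 / (1474 + 4222)
= 1474 / 5696
= 0.2588


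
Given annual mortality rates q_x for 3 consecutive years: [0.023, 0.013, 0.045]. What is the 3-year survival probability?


p_k = 1 - q_k for each year
Survival = product of (1 - q_k)
= 0.977 * 0.987 * 0.955
= 0.9209


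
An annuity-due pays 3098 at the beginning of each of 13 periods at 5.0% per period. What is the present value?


PV_due = PMT * (1-(1+i)^(-n))/i * (1+i)
PV_immediate = 29101.2891
PV_due = 29101.2891 * 1.05
= 30556.3536


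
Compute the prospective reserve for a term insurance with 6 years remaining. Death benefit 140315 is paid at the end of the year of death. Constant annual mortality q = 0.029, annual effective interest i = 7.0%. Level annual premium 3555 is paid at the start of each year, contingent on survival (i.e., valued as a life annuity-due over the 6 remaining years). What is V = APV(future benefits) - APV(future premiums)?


v = 1/(1+i) = 0.934579
APV(future benefits) per unit = sum_{k=0}^{5} k_p_x * q * v^(k+1) = 0.129332
APV(future benefits) = 140315 * 0.129332 = 18147.2511
Life annuity-due factor ä_{x:6} = sum_{k=0}^{5} k_p_x * v^k = 4.771913
APV(future premiums) = 3555 * 4.771913 = 16964.1511
V = 18147.2511 - 16964.1511
= 1183.1


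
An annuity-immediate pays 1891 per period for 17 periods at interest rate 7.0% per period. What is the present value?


PV = PMT * (1 - (1+i)^(-n)) / i
= 1891 * (1 - (1+0.07)^(-17)) / 0.07
= 1891 * (1 - 0.316574) / 0.07
= 1891 * 9.763223
= 18462.2547


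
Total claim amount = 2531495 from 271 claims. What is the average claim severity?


severity = total / number
= 2531495 / 271
= 9341.31


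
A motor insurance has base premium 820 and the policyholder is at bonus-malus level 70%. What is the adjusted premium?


adjusted = base * BM_level / 100
= 820 * 70 / 100
= 820 * 0.7
= 574.0


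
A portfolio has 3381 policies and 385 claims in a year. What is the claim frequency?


frequency = claims / policies
= 385 / 3381
= 0.1139


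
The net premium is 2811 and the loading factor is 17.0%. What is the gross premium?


Gross = net * (1 + loading)
= 2811 * (1 + 0.17)
= 2811 * 1.17
= 3288.87


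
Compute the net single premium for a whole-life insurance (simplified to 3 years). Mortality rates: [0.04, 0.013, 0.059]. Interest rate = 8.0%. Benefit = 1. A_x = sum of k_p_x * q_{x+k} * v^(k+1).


v = 0.925926
Year 0: k_p_x=1.0, q=0.04, term=0.037037
Year 1: k_p_x=0.96, q=0.013, term=0.0107
Year 2: k_p_x=0.94752, q=0.059, term=0.044378
A_x = 0.0921


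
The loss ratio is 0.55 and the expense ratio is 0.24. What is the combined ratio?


Combined ratio = loss ratio + expense ratio
= 0.55 + 0.24
= 0.79


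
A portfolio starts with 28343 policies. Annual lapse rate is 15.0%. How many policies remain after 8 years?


remaining = initial * (1 - lapse)^years
= 28343 * (1 - 0.15)^8
= 28343 * 0.272491
= 7723.199


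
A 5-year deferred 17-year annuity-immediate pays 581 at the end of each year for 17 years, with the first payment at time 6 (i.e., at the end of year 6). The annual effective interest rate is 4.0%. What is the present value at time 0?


PV at time 5 of the 17-year annuity-immediate:
a_n = 581 * (1-(1+0.04)^(-17))/0.04 = 7068.2536
Discount back 5 years to time 0:
PV = 7068.2536 * (1+0.04)^(-5)
= 7068.2536 * 0.821927
= 5809.5892


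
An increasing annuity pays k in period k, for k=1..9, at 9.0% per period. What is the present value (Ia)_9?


(Ia)_n = sum_{k=1}^{n} k * v^k, v = 1/(1+i)
v = 0.917431
Sum computed term by term:
(Ia)_9 = 26.5663


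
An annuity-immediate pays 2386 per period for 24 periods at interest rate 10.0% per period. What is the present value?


PV = PMT * (1 - (1+i)^(-n)) / i
= 2386 * (1 - (1+0.1)^(-24)) / 0.1
= 2386 * (1 - 0.101526) / 0.1
= 2386 * 8.984744
= 21437.5992


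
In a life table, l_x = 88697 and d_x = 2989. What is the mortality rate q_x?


q_x = d_x / l_x
= 2989 / 88697
= 0.0337


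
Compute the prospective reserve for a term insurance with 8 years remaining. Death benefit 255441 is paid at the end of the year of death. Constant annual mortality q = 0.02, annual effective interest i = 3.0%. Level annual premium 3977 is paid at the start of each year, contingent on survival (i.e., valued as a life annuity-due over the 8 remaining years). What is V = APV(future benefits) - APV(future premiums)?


v = 1/(1+i) = 0.970874
APV(future benefits) per unit = sum_{k=0}^{7} k_p_x * q * v^(k+1) = 0.13136
APV(future benefits) = 255441 * 0.13136 = 33554.7107
Life annuity-due factor ä_{x:8} = sum_{k=0}^{7} k_p_x * v^k = 6.765036
APV(future premiums) = 3977 * 6.765036 = 26904.5488
V = 33554.7107 - 26904.5488
= 6650.1619


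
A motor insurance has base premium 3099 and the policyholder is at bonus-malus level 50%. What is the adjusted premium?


adjusted = base * BM_level / 100
= 3099 * 50 / 100
= 3099 * 0.5
= 1549.5


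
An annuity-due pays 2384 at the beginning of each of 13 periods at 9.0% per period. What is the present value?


PV_due = PMT * (1-(1+i)^(-n))/i * (1+i)
PV_immediate = 17848.779
PV_due = 17848.779 * 1.09
= 19455.1691


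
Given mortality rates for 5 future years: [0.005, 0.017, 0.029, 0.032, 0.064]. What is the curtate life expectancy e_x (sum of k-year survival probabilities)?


e_x = sum_{k=1}^{n} k_p_x
k_p_x values:
  1_p_x = 0.995
  2_p_x = 0.978085
  3_p_x = 0.949721
  4_p_x = 0.919329
  5_p_x = 0.860492
e_x = 4.7026


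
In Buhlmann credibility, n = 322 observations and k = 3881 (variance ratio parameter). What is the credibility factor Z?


Z = n / (n + k)
= 322 / (322 + 3881)
= 322 / 4203
= 0.0766


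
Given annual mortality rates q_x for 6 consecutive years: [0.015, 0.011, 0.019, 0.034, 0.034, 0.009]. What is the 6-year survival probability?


p_k = 1 - q_k for each year
Survival = product of (1 - q_k)
= 0.985 * 0.989 * 0.981 * 0.966 * 0.966 * 0.991
= 0.8838


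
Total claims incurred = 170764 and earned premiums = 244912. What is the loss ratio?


Loss ratio = claims / premiums
= 170764 / 244912
= 0.6972


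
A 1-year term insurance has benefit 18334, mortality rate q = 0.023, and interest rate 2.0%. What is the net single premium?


NSP = benefit * q * v
v = 1/(1+i) = 0.980392
NSP = 18334 * 0.023 * 0.980392
= 413.4137


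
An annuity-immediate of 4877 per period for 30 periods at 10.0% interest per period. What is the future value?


FV = PMT * ((1+i)^n - 1) / i
= 4877 * ((1.1)^30 - 1) / 0.1
= 4877 * (17.449402 - 1) / 0.1
= 802237.3487


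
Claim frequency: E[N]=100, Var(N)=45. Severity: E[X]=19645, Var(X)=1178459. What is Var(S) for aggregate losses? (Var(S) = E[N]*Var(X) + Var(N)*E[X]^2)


Var(S) = E[N]*Var(X) + Var(N)*E[X]^2
= 100*1178459 + 45*19645^2
= 117845900 + 17366671125
= 1.7485e+10


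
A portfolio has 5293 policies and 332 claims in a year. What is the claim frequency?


frequency = claims / policies
= 332 / 5293
= 0.0627


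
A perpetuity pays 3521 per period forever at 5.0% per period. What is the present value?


PV = PMT / i
= 3521 / 0.05
= 70420.0


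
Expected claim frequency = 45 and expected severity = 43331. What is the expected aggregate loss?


E[S] = E[N] * E[X]
= 45 * 43331
= 1.9499e+06


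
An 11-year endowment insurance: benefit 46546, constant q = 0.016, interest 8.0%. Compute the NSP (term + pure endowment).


Term component = 4971.4436
Pure endowment = 11_p_x * v^11 * benefit = 0.837425 * 0.428883 * 46546 = 16717.3385
NSP = 21688.7821


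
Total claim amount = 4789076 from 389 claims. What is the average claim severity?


severity = total / number
= 4789076 / 389
= 12311.2494


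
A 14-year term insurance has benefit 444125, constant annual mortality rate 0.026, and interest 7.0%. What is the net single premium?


NSP = benefit * sum_{k=0}^{n-1} k_p_x * q * v^(k+1)
With constant q=0.026, v=0.934579
Sum = 0.198197
NSP = 444125 * 0.198197
= 88024.1898


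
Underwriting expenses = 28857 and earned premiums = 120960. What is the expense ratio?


Expense ratio = expenses / premiums
= 28857 / 120960
= 0.2386


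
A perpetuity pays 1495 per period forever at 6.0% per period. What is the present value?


PV = PMT / i
= 1495 / 0.06
= 24916.6667


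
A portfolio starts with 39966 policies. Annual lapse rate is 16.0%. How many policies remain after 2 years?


remaining = initial * (1 - lapse)^years
= 39966 * (1 - 0.16)^2
= 39966 * 0.7056
= 28200.0096


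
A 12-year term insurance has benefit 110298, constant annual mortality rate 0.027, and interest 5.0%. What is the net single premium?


NSP = benefit * sum_{k=0}^{n-1} k_p_x * q * v^(k+1)
With constant q=0.027, v=0.952381
Sum = 0.210059
NSP = 110298 * 0.210059
= 23169.0869


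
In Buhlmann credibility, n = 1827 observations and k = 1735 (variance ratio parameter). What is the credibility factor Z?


Z = n / (n + k)
= 1827 / (1827 + 1735)
= 1827 / 3562
= 0.5129


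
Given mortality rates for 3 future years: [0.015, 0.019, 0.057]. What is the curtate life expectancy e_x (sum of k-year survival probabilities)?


e_x = sum_{k=1}^{n} k_p_x
k_p_x values:
  1_p_x = 0.985
  2_p_x = 0.966285
  3_p_x = 0.911207
e_x = 2.8625


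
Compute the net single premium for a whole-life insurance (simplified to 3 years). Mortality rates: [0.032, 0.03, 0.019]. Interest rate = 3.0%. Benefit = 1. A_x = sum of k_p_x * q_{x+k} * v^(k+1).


v = 0.970874
Year 0: k_p_x=1.0, q=0.032, term=0.031068
Year 1: k_p_x=0.968, q=0.03, term=0.027373
Year 2: k_p_x=0.93896, q=0.019, term=0.016326
A_x = 0.0748


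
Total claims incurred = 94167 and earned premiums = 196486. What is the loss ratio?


Loss ratio = claims / premiums
= 94167 / 196486
= 0.4793


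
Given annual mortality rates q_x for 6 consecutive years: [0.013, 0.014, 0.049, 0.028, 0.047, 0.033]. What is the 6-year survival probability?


p_k = 1 - q_k for each year
Survival = product of (1 - q_k)
= 0.987 * 0.986 * 0.951 * 0.972 * 0.953 * 0.967
= 0.829


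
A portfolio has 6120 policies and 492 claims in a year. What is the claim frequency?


frequency = claims / policies
= 492 / 6120
= 0.0804


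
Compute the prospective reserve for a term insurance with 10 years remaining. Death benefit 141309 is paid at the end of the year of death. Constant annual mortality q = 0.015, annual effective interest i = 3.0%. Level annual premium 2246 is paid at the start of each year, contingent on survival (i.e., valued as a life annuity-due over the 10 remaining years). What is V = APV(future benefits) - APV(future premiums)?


v = 1/(1+i) = 0.970874
APV(future benefits) per unit = sum_{k=0}^{9} k_p_x * q * v^(k+1) = 0.120093
APV(future benefits) = 141309 * 0.120093 = 16970.2599
Life annuity-due factor ä_{x:10} = sum_{k=0}^{9} k_p_x * v^k = 8.246405
APV(future premiums) = 2246 * 8.246405 = 18521.4246
V = 16970.2599 - 18521.4246
= -1551.1647


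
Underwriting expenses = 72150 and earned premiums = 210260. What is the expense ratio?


Expense ratio = expenses / premiums
= 72150 / 210260
= 0.3431


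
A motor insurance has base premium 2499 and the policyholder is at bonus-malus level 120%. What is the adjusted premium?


adjusted = base * BM_level / 100
= 2499 * 120 / 100
= 2499 * 1.2
= 2998.8


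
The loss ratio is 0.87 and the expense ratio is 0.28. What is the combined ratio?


Combined ratio = loss ratio + expense ratio
= 0.87 + 0.28
= 1.15
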